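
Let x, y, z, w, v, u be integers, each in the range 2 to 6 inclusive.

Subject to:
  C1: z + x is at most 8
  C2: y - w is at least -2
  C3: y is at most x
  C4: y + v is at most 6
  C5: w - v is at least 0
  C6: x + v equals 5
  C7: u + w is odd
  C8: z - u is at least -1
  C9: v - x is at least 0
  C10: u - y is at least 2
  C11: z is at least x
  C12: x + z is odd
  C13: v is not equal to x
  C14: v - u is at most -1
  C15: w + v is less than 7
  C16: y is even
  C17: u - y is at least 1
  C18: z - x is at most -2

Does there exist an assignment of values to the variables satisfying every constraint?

Constraints 2, 5, 8, 9, 10, and 18 give x − z ≥ 2, z − u ≥ -1, u − y ≥ 2, y − w ≥ -2, w − v ≥ 0, v − x ≥ 0.
Adding all 6 inequalities: the left sides telescope to 0, and the right sides sum to 2 + (-1) + 2 + (-2) + 0 + 0 = 1. So 0 ≥ 1, which is false.

Unsatisfiable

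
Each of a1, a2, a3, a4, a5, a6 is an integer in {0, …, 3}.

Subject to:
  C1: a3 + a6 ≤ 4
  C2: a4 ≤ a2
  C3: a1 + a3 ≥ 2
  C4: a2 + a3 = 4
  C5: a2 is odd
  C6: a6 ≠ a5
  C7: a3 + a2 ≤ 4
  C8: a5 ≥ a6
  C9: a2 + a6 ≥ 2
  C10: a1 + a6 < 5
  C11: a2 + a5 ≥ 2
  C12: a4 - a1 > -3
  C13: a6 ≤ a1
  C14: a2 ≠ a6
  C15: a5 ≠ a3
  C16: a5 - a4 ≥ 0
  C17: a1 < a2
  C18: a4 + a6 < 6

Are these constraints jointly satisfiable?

Setting (a1, a2, a3, a4, a5, a6) = (2, 3, 1, 2, 2, 1) satisfies everything: constraint 1: a3 + a6 = 2; constraint 3: a1 + a3 = 3, and the others follow.

Satisfiable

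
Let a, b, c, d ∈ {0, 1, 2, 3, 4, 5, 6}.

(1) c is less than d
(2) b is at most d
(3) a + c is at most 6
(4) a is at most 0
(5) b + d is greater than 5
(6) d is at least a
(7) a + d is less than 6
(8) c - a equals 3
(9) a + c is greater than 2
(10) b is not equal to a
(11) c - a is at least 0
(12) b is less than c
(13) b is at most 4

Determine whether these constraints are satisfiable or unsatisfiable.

Satisfiable

Setting (a, b, c, d) = (0, 1, 3, 5) satisfies everything: constraint 3: a + c = 3; constraint 5: b + d = 6, and the others follow.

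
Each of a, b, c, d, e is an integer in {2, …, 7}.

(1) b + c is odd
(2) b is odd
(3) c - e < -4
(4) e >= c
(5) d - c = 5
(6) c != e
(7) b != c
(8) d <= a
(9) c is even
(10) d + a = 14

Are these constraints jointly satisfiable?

Setting (a, b, c, d, e) = (7, 7, 2, 7, 7) satisfies everything: constraint 3: c - e = -5; constraint 5: d - c = 5, and the others follow.

Satisfiable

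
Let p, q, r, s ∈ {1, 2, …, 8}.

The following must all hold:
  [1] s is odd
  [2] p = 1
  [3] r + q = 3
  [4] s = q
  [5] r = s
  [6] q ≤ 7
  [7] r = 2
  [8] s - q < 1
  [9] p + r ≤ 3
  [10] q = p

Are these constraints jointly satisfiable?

Unsatisfiable

Constraint 7 fixes r = 2 and constraint 2 fixes p = 1. Constraints 4, 5, and 10 give r = s = q = p, so r = p. But 2 ≠ 1 — contradiction.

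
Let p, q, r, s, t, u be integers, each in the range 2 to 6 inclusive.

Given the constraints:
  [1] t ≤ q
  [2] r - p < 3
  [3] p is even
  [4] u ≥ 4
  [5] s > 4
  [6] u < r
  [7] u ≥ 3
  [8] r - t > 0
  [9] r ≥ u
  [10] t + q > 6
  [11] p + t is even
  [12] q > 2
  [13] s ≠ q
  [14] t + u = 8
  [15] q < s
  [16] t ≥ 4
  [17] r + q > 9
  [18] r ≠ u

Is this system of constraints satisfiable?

One satisfying assignment is p = 4, q = 4, r = 6, s = 6, t = 4, u = 4.
For the less obvious constraints — constraint 2: r - p = 2; constraint 8: r - t = 2 — and the others hold by inspection.

Satisfiable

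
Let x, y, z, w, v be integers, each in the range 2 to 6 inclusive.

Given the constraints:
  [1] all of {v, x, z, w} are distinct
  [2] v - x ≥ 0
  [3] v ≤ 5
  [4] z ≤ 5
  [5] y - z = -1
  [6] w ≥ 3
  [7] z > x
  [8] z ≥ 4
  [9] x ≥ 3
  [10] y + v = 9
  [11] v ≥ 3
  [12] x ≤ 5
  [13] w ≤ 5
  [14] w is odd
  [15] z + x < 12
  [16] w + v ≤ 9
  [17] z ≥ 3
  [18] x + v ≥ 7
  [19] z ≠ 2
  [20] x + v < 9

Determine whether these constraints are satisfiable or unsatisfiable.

Unsatisfiable

Constraints 3, 4, 6, 9, 11, 12, 13, and 17 confine each of v, x, z, w to the 3 values {3, …, 5}.
Constraint 1 requires all 4 of them to be distinct, but only 3 values are available — impossible by the pigeonhole principle.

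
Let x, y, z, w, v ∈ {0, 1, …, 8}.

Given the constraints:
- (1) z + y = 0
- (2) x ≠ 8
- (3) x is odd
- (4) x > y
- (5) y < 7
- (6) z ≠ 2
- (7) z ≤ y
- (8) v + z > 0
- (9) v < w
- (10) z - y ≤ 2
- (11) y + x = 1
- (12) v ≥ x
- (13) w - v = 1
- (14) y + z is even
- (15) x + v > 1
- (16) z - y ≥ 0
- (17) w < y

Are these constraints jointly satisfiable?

Constraints 4, 9, 12, and 17 give w < y, y < x, x ≤ v, v < w. Chaining: w < y < x ≤ v < w, which forces w < w — impossible.

Unsatisfiable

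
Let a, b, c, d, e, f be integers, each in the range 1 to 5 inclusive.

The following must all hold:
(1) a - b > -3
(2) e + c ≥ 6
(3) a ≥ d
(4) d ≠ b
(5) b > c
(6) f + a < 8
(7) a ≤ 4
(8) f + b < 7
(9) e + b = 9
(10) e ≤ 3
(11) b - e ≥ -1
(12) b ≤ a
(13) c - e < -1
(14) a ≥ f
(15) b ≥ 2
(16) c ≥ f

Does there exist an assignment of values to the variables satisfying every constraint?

Unsatisfiable

From constraint 10: e ≤ 3. From constraints 7 and 12: b ≤ a ≤ 4. Hence e + b ≤ 7. But constraint 9 requires e + b = 9, and 9 > 7. Contradiction.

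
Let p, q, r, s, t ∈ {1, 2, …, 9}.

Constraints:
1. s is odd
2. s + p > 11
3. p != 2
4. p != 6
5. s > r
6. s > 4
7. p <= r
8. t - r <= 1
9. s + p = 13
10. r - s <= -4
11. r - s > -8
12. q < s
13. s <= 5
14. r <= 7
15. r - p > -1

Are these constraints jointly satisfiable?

Unsatisfiable

From constraint 13: s ≤ 5. From constraints 7 and 14: p ≤ r ≤ 7. Hence s + p ≤ 12. But constraint 9 requires s + p = 13, and 13 > 12. Contradiction.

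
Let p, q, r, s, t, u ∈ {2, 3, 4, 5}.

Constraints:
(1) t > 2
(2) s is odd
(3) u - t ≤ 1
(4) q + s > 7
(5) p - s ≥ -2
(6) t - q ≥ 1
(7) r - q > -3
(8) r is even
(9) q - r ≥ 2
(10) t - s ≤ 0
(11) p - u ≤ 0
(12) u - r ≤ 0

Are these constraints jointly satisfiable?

Unsatisfiable

Constraints 5, 6, 9, 10, 11, and 12 give s − t ≥ 0, t − q ≥ 1, q − r ≥ 2, r − u ≥ 0, u − p ≥ 0, p − s ≥ -2.
Adding all 6 inequalities: the left sides telescope to 0, and the right sides sum to 0 + 1 + 2 + 0 + 0 + (-2) = 1. So 0 ≥ 1, which is false.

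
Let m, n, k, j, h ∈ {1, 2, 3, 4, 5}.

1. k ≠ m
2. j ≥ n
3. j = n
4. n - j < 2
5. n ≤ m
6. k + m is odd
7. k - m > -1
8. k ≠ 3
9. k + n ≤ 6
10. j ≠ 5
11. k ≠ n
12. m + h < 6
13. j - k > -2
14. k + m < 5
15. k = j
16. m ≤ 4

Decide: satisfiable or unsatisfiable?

From constraints 3 and 15, k = j = n, so k = n. But constraint 11 says k ≠ n. Contradiction.

Unsatisfiable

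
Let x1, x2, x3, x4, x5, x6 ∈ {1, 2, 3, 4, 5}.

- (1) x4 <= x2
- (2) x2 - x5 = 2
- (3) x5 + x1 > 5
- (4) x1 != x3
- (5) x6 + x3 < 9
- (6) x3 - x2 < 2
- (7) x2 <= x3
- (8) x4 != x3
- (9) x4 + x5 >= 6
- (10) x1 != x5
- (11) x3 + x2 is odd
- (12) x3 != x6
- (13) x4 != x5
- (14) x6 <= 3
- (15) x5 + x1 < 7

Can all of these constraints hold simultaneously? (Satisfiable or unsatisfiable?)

Satisfiable

Setting (x1, x2, x3, x4, x5, x6) = (4, 4, 5, 4, 2, 1) satisfies everything: constraint 2: x2 - x5 = 2; constraint 3: x5 + x1 = 6; constraint 5: x6 + x3 = 6, and the others follow.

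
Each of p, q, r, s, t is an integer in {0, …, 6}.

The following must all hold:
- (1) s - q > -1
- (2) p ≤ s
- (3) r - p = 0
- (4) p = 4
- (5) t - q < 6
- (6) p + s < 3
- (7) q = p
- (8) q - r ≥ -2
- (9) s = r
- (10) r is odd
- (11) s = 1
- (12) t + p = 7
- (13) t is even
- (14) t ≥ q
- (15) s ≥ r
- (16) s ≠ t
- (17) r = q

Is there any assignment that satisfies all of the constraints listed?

Unsatisfiable

Constraint 11 fixes s = 1 and constraint 4 fixes p = 4. Constraints 7, 9, and 17 give s = r = q = p, so s = p. But 1 ≠ 4 — contradiction.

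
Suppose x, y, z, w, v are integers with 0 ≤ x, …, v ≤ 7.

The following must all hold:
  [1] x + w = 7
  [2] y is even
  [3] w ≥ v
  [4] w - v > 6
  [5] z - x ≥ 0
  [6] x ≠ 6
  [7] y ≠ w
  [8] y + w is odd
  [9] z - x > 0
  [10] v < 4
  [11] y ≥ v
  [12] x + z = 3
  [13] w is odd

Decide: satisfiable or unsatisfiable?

Setting (x, y, z, w, v) = (0, 4, 3, 7, 0) satisfies everything: constraint 1: x + w = 7; constraint 4: w - v = 7; constraint 5: z - x = 3, and the others follow.

Satisfiable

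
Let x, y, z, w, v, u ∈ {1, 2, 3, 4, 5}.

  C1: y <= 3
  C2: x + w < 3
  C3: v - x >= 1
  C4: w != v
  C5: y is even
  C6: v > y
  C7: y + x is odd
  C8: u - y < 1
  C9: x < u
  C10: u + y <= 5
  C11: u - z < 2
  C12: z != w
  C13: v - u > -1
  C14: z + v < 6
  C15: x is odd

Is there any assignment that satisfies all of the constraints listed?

Setting (x, y, z, w, v, u) = (1, 2, 2, 1, 3, 2) satisfies everything: constraint 2: x + w = 2; constraint 3: v - x = 2, and the others follow.

Satisfiable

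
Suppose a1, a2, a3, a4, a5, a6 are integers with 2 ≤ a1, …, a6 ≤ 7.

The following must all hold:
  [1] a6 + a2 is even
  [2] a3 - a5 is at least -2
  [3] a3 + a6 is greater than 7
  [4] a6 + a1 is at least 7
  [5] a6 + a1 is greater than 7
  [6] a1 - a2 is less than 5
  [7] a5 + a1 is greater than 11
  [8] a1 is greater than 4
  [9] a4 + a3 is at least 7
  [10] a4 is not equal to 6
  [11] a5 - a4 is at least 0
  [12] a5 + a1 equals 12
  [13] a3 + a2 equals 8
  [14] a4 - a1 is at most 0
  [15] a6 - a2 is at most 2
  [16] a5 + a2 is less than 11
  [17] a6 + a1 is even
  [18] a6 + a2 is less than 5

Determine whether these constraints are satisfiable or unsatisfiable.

Try a1 = 6, a2 = 2, a3 = 6, a4 = 3, a5 = 6, a6 = 2.
Check constraint 2: a3 - a5 = 0; constraint 3: a3 + a6 = 8. The remaining constraints are straightforward to verify.

Satisfiable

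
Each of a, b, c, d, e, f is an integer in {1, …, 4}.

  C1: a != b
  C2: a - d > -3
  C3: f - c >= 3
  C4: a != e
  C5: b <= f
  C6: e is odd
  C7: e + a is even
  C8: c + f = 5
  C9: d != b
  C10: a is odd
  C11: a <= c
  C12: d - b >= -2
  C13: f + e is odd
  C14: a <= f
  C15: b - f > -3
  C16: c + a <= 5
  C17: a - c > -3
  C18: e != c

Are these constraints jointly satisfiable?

One satisfying assignment is a = 1, b = 2, c = 1, d = 1, e = 3, f = 4.
For the less obvious constraints — constraint 2: a - d = 0; constraint 3: f - c = 3 — and the others hold by inspection.

Satisfiable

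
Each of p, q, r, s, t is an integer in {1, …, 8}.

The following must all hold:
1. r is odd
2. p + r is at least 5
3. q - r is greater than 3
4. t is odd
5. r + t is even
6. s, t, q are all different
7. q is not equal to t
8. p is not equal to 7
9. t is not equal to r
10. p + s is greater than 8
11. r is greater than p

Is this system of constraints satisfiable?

Take p = 2, q = 7, r = 3, s = 8, t = 1. Then constraint 2: p + r = 5; constraint 3: q - r = 4, and every other listed constraint is also met.

Satisfiable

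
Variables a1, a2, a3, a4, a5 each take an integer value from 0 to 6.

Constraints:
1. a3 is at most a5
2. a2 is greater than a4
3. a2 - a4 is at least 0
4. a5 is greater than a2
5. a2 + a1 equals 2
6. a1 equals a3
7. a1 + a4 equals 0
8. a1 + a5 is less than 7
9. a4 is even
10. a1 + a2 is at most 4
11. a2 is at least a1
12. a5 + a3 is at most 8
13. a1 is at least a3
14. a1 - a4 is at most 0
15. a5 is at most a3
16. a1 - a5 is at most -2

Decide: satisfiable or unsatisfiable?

Constraints 2, 4, 13, 14, and 15 give a4 < a2, a2 < a5, a5 ≤ a3, a3 ≤ a1, a1 ≤ a4. Chaining: a4 < a2 < a5 ≤ a3 ≤ a1 ≤ a4, which forces a4 < a4 — impossible.

Unsatisfiable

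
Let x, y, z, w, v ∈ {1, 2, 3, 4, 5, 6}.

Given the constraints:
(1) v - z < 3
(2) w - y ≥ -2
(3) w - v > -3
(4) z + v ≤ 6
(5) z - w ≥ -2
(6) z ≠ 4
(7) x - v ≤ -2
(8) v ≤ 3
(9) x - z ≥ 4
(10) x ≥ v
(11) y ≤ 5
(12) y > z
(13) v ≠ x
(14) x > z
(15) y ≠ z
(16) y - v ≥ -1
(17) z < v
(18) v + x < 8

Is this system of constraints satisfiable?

Constraints 2, 5, 7, 9, and 16 give z − w ≥ -2, w − y ≥ -2, y − v ≥ -1, v − x ≥ 2, x − z ≥ 4.
Adding all 5 inequalities: the left sides telescope to 0, and the right sides sum to (-2) + (-2) + (-1) + 2 + 4 = 1. So 0 ≥ 1, which is false.

Unsatisfiable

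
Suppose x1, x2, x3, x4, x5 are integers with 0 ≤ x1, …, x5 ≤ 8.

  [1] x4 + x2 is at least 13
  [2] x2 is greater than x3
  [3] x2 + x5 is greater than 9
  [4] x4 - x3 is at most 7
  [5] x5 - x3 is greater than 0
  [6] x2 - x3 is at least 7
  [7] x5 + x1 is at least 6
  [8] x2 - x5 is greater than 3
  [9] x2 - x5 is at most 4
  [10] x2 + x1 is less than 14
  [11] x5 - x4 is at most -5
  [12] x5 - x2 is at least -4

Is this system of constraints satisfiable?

Unsatisfiable

Constraints 4, 6, 9, and 11 give x4 − x5 ≥ 5, x5 − x2 ≥ -4, x2 − x3 ≥ 7, x3 − x4 ≥ -7.
Adding all 4 inequalities: the left sides telescope to 0, and the right sides sum to 5 + (-4) + 7 + (-7) = 1. So 0 ≥ 1, which is false.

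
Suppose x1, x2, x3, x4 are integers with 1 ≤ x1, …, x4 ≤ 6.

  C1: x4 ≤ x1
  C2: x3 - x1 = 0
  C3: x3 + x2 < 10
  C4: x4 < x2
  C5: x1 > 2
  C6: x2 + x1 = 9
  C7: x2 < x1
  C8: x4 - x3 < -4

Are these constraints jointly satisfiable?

Setting (x1, x2, x3, x4) = (6, 3, 6, 1) satisfies everything: constraint 2: x3 - x1 = 0; constraint 3: x3 + x2 = 9; constraint 6: x2 + x1 = 9, and the others follow.

Satisfiable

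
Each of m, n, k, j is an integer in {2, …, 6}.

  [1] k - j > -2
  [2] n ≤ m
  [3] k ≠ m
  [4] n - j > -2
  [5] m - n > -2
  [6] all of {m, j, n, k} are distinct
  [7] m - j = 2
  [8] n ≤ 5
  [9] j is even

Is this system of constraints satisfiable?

Try m = 6, n = 5, k = 3, j = 4.
Check constraint 1: k - j = -1; constraint 4: n - j = 1; constraint 5: m - n = 1. The remaining constraints are straightforward to verify.

Satisfiable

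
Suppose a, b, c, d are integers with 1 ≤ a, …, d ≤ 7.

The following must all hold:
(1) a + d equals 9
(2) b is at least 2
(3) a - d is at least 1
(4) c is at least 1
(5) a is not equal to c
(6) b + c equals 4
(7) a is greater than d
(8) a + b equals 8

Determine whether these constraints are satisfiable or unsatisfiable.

Satisfiable

Try a = 5, b = 3, c = 1, d = 4.
Check constraint 1: a + d = 9; constraint 3: a - d = 1; constraint 6: b + c = 4. The remaining constraints are straightforward to verify.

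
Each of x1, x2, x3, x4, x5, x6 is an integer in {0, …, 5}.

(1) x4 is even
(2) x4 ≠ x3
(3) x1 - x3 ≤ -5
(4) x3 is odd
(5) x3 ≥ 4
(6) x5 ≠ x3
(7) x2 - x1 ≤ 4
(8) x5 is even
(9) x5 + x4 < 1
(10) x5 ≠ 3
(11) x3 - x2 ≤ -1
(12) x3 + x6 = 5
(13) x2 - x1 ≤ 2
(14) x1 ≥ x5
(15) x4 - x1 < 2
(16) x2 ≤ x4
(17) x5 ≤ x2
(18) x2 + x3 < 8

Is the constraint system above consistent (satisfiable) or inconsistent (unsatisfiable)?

Constraints 3, 7, and 11 give x1 − x2 ≥ -4, x2 − x3 ≥ 1, x3 − x1 ≥ 5.
Adding all 3 inequalities: the left sides telescope to 0, and the right sides sum to (-4) + 1 + 5 = 2. So 0 ≥ 2, which is false.

Unsatisfiable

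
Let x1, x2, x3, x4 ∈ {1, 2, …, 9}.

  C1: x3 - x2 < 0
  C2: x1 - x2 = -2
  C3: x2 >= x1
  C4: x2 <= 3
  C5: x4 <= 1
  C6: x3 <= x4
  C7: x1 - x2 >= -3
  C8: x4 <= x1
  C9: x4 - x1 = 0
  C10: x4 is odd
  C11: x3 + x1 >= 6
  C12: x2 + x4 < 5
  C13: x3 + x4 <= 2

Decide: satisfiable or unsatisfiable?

From constraints 5 and 6: x3 ≤ x4 ≤ 1. From constraints 3 and 4: x1 ≤ x2 ≤ 3. Hence x3 + x1 ≤ 4. But constraint 11 requires x3 + x1 ≥ 6, and 6 > 4. Contradiction.

Unsatisfiable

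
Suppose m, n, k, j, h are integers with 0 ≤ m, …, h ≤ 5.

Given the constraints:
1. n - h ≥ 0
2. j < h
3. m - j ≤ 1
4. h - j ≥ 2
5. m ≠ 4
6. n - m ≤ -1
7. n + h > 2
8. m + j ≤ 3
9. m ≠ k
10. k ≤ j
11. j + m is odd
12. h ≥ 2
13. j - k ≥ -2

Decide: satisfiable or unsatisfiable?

Unsatisfiable

Constraints 1, 3, 4, and 6 give h − j ≥ 2, j − m ≥ -1, m − n ≥ 1, n − h ≥ 0.
Adding all 4 inequalities: the left sides telescope to 0, and the right sides sum to 2 + (-1) + 1 + 0 = 2. So 0 ≥ 2, which is false.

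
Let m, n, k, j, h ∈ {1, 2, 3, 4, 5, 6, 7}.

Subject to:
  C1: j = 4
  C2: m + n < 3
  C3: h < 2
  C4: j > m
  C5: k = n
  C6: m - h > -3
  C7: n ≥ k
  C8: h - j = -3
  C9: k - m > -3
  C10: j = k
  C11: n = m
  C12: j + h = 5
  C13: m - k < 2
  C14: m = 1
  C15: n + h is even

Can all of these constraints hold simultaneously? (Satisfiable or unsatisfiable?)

Constraint 1 fixes j = 4 and constraint 14 fixes m = 1. Constraints 5, 10, and 11 give j = k = n = m, so j = m. But 4 ≠ 1 — contradiction.

Unsatisfiable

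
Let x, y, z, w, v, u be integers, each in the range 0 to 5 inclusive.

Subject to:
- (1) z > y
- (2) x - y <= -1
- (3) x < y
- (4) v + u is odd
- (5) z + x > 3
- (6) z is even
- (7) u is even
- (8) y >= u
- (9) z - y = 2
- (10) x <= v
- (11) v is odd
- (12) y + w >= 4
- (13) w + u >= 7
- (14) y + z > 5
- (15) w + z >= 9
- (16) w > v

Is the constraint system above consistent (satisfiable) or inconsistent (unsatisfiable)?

Satisfiable

Take x = 0, y = 2, z = 4, w = 5, v = 1, u = 2. Then constraint 2: x - y = -2; constraint 5: z + x = 4, and every other listed constraint is also met.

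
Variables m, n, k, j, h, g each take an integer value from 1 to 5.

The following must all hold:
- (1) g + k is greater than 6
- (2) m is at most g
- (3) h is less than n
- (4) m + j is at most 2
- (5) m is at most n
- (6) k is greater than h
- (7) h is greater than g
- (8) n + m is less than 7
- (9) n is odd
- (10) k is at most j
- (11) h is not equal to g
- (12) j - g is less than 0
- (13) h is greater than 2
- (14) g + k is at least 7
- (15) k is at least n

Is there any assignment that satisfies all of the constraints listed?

Constraints 3, 7, 10, 12, and 15 give n ≤ k, k ≤ j, j < g, g < h, h < n. Chaining: n ≤ k ≤ j < g < h < n, which forces n < n — impossible.

Unsatisfiable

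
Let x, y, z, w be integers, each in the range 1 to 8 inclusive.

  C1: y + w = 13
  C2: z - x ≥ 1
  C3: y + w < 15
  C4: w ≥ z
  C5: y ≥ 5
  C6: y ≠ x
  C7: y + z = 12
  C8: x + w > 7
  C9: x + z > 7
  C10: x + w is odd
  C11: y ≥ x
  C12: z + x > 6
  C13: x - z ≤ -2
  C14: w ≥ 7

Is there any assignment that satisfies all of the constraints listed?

Satisfiable

Try x = 2, y = 6, z = 6, w = 7.
Check constraint 1: y + w = 13; constraint 2: z - x = 4. The remaining constraints are straightforward to verify.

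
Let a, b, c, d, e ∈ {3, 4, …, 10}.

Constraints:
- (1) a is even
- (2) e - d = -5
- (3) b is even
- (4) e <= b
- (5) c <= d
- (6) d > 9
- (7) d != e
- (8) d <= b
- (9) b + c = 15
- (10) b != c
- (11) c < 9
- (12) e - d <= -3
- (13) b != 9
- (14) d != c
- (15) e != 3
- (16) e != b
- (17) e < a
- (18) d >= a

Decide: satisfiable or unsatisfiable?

Satisfiable

Take a = 10, b = 10, c = 5, d = 10, e = 5. Then constraint 2: e - d = -5; constraint 9: b + c = 15; constraint 12: e - d = -5, and every other listed constraint is also met.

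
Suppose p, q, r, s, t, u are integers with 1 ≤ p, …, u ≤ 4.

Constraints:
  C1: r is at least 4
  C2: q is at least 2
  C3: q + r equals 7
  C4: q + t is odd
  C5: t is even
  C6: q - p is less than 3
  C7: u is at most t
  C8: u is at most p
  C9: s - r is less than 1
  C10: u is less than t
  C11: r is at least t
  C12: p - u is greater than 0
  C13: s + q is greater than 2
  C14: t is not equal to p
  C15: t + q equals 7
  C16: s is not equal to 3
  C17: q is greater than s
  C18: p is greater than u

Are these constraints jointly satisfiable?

The assignment p = 3, q = 3, r = 4, s = 2, t = 4, u = 1 works:
  constraint 3 holds since q + r = 7.
  constraint 6 holds since q - p = 0.
  constraint 9 holds since s - r = -2.
The rest check out directly.

Satisfiable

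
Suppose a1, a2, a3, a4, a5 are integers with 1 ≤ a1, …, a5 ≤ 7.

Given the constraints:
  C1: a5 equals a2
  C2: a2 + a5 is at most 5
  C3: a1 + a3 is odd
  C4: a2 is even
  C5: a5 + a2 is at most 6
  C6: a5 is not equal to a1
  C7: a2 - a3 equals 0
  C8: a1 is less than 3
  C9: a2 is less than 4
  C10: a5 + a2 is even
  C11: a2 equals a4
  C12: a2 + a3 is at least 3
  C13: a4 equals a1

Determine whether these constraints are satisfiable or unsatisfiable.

Unsatisfiable

From constraints 1, 11, and 13, a5 = a2 = a4 = a1, so a5 = a1. But constraint 6 says a5 ≠ a1. Contradiction.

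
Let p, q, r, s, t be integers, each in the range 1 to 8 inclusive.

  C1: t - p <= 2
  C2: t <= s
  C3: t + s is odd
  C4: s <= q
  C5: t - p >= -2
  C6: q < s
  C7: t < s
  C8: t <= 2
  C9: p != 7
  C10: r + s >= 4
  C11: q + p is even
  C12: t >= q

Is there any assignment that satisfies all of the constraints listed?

Unsatisfiable

Constraints 4, 7, and 12 give q ≤ t, t < s, s ≤ q. Chaining: q ≤ t < s ≤ q, which forces q < q — impossible.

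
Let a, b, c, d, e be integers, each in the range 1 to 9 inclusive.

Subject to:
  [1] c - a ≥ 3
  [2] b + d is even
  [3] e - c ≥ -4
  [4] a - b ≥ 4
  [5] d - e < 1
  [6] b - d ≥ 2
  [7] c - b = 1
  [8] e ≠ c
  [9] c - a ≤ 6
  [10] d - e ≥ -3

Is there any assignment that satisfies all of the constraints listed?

Unsatisfiable

Constraints 1, 3, 4, 6, and 10 give e − c ≥ -4, c − a ≥ 3, a − b ≥ 4, b − d ≥ 2, d − e ≥ -3.
Adding all 5 inequalities: the left sides telescope to 0, and the right sides sum to (-4) + 3 + 4 + 2 + (-3) = 2. So 0 ≥ 2, which is false.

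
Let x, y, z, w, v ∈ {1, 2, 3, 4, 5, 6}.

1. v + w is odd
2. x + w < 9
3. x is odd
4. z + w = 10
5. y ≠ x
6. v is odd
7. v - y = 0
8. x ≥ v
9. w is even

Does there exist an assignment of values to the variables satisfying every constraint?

The assignment x = 3, y = 1, z = 6, w = 4, v = 1 works:
  constraint 2 holds since x + w = 7.
  constraint 4 holds since z + w = 10.
The rest check out directly.

Satisfiable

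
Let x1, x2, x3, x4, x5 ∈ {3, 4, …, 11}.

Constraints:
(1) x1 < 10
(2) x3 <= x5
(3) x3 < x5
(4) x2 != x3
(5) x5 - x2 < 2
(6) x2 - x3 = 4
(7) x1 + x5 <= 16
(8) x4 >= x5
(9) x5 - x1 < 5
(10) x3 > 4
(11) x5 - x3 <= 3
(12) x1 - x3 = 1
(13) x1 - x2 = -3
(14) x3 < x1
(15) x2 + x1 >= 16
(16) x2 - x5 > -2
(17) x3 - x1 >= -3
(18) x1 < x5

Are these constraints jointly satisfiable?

Satisfiable

Try x1 = 7, x2 = 10, x3 = 6, x4 = 10, x5 = 9.
Check constraint 5: x5 - x2 = -1; constraint 6: x2 - x3 = 4; constraint 7: x1 + x5 = 16. The remaining constraints are straightforward to verify.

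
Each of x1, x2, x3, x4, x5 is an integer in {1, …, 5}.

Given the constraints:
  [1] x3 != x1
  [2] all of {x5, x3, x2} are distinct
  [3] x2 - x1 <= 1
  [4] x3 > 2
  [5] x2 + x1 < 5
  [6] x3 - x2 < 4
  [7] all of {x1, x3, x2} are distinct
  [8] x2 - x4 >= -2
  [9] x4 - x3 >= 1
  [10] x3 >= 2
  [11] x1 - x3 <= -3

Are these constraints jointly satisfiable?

Constraints 3, 8, 9, and 11 give x4 − x3 ≥ 1, x3 − x1 ≥ 3, x1 − x2 ≥ -1, x2 − x4 ≥ -2.
Adding all 4 inequalities: the left sides telescope to 0, and the right sides sum to 1 + 3 + (-1) + (-2) = 1. So 0 ≥ 1, which is false.

Unsatisfiable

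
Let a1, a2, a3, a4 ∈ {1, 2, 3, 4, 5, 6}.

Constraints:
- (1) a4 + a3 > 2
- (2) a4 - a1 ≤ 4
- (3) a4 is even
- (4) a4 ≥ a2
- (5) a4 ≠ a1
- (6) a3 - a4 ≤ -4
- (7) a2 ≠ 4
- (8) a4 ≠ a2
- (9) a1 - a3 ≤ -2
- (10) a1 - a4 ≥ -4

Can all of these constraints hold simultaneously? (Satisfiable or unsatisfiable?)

Constraints 2, 6, and 9 give a3 − a1 ≥ 2, a1 − a4 ≥ -4, a4 − a3 ≥ 4.
Adding all 3 inequalities: the left sides telescope to 0, and the right sides sum to 2 + (-4) + 4 = 2. So 0 ≥ 2, which is false.

Unsatisfiable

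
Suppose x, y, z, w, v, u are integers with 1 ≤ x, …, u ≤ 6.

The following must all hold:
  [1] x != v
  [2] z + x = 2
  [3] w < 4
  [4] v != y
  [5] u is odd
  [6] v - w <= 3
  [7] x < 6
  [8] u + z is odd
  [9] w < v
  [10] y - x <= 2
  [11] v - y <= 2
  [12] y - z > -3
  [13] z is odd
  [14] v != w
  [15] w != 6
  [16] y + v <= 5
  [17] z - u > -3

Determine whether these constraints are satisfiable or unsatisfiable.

Constraint 5 makes u odd and constraint 13 makes z odd, so u + z must be even. Constraint 8 says u + z is odd — contradiction.

Unsatisfiable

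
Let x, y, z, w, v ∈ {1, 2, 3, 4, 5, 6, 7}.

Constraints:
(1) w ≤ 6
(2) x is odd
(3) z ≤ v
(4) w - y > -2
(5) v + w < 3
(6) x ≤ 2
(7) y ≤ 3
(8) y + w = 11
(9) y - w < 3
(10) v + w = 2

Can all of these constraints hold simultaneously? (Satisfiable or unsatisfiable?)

From constraint 7: y ≤ 3. From constraint 1: w ≤ 6. Hence y + w ≤ 9. But constraint 8 requires y + w = 11, and 11 > 9. Contradiction.

Unsatisfiable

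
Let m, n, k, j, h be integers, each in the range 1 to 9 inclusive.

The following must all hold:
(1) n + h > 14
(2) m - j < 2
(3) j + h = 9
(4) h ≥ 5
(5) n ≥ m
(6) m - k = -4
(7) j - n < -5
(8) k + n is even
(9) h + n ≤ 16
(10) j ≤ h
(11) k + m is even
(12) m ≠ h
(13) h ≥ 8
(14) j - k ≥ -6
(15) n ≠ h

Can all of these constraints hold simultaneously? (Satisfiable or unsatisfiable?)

Setting (m, n, k, j, h) = (1, 7, 5, 1, 8) satisfies everything: constraint 1: n + h = 15; constraint 2: m - j = 0; constraint 3: j + h = 9, and the others follow.

Satisfiable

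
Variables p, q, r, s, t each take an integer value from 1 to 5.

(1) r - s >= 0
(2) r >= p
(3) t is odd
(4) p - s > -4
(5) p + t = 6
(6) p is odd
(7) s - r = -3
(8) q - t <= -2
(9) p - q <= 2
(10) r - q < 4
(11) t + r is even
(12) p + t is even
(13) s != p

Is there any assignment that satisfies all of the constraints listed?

One satisfying assignment is p = 1, q = 2, r = 5, s = 2, t = 5.
For the less obvious constraints — constraint 1: r - s = 3; constraint 4: p - s = -1 — and the others hold by inspection.

Satisfiable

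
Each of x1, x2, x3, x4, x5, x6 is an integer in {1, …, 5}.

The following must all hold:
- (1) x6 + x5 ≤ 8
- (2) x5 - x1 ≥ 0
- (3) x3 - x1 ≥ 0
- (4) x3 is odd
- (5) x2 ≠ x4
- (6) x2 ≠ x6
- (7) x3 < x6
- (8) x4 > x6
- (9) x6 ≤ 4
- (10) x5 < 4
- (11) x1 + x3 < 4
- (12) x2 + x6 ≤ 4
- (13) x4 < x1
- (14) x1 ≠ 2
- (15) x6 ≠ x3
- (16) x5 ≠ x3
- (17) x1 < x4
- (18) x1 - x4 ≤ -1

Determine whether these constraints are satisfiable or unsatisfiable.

Unsatisfiable

Constraints 3, 7, 8, and 13 give x3 < x6, x6 < x4, x4 < x1, x1 ≤ x3. Chaining: x3 < x6 < x4 < x1 ≤ x3, which forces x3 < x3 — impossible.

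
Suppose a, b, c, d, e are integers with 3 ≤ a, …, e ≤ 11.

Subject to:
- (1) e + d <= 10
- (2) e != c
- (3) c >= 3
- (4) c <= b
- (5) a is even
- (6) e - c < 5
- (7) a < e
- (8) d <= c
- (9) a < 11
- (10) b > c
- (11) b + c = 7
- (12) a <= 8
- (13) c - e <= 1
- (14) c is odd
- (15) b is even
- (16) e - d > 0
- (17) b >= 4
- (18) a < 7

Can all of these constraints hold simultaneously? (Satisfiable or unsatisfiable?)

Satisfiable

Setting (a, b, c, d, e) = (4, 4, 3, 3, 5) satisfies everything: constraint 1: e + d = 8; constraint 6: e - c = 2; constraint 11: b + c = 7, and the others follow.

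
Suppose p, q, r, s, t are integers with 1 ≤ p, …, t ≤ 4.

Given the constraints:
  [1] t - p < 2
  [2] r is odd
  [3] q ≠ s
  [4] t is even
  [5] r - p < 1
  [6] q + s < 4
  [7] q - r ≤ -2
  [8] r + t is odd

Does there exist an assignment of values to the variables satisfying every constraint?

Take p = 4, q = 1, r = 3, s = 2, t = 4. Then constraint 1: t - p = 0; constraint 5: r - p = -1, and every other listed constraint is also met.

Satisfiable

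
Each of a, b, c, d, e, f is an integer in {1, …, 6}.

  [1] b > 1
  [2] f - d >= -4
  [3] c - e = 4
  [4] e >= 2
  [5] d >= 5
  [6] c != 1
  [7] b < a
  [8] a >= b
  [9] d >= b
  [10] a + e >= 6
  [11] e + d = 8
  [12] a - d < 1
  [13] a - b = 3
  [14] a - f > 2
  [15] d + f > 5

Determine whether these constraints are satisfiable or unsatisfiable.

Satisfiable

One satisfying assignment is a = 5, b = 2, c = 6, d = 6, e = 2, f = 2.
For the less obvious constraints — constraint 2: f - d = -4; constraint 3: c - e = 4 — and the others hold by inspection.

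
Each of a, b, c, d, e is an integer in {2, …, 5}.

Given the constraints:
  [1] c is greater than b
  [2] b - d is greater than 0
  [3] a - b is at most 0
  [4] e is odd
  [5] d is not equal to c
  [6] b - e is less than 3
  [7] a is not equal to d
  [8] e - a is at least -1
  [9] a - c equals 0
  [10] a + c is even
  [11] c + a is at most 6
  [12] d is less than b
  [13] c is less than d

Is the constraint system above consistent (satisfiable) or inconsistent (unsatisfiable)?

Constraints 1, 2, and 13 give c < d, d < b, b < c. Chaining: c < d < b < c, which forces c < c — impossible.

Unsatisfiable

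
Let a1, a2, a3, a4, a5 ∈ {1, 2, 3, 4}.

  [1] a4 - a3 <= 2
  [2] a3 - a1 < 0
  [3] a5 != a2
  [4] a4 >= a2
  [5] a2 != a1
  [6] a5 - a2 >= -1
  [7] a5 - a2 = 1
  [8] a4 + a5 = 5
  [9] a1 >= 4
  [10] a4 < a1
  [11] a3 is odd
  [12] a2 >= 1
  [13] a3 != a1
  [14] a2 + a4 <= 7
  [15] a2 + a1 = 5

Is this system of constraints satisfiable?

Satisfiable

Setting (a1, a2, a3, a4, a5) = (4, 1, 1, 3, 2) satisfies everything: constraint 1: a4 - a3 = 2; constraint 2: a3 - a1 = -3; constraint 6: a5 - a2 = 1, and the others follow.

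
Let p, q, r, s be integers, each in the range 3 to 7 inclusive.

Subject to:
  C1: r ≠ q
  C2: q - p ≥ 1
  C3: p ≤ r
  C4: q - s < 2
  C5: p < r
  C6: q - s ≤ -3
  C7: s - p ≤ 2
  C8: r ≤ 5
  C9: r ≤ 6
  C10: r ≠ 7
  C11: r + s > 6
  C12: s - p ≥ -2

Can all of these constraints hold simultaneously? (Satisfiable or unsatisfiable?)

Constraints 2, 6, and 7 give s − q ≥ 3, q − p ≥ 1, p − s ≥ -2.
Adding all 3 inequalities: the left sides telescope to 0, and the right sides sum to 3 + 1 + (-2) = 2. So 0 ≥ 2, which is false.

Unsatisfiable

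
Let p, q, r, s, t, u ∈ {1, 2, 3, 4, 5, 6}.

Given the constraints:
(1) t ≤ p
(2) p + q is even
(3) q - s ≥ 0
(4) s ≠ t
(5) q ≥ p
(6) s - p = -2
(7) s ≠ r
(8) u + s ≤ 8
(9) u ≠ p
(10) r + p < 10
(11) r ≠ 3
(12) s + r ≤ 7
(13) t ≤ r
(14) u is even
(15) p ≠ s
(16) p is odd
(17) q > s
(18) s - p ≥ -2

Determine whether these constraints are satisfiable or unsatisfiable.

Satisfiable

The assignment p = 3, q = 3, r = 5, s = 1, t = 3, u = 6 works:
  constraint 3 holds since q - s = 2.
  constraint 6 holds since s - p = -2.
  constraint 8 holds since u + s = 7.
The rest check out directly.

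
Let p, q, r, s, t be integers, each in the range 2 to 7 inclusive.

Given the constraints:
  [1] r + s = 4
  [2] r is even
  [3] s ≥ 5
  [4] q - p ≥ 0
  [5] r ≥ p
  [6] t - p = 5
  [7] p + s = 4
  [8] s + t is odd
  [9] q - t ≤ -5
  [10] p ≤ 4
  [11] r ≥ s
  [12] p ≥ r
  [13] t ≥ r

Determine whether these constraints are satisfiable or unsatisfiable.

Unsatisfiable

From constraints 3 and 11: r ≥ s and s ≥ 5, so r ≥ 5. From constraints 10 and 12: r ≤ p and p ≤ 4, so r ≤ 4. But 4 < 5, so no value of r works.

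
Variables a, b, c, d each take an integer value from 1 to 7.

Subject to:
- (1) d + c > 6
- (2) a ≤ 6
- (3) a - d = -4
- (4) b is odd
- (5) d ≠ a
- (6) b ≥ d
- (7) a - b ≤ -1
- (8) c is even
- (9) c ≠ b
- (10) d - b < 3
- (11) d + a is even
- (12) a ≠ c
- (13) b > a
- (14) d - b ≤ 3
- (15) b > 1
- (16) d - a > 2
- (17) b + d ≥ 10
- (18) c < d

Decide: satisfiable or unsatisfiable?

Setting (a, b, c, d) = (1, 5, 2, 5) satisfies everything: constraint 1: d + c = 7; constraint 3: a - d = -4; constraint 7: a - b = -4, and the others follow.

Satisfiable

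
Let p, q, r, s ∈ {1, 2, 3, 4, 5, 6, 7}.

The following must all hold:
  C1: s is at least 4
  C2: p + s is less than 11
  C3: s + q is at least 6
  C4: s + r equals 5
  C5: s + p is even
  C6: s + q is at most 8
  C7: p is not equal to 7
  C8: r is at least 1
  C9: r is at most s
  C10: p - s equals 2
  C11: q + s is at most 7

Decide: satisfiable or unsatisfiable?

Satisfiable

The assignment p = 6, q = 3, r = 1, s = 4 works:
  constraint 2 holds since p + s = 10.
  constraint 3 holds since s + q = 7.
  constraint 4 holds since s + r = 5.
The rest check out directly.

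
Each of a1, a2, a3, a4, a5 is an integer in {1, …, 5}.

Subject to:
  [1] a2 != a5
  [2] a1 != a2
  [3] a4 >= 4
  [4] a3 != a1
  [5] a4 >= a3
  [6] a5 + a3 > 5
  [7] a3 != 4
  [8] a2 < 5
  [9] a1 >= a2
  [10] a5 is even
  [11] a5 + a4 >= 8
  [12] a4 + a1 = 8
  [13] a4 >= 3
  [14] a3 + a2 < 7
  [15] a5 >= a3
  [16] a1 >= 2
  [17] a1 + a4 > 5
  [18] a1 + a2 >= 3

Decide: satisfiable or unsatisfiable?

Try a1 = 3, a2 = 2, a3 = 2, a4 = 5, a5 = 4.
Check constraint 6: a5 + a3 = 6; constraint 11: a5 + a4 = 9; constraint 12: a4 + a1 = 8. The remaining constraints are straightforward to verify.

Satisfiable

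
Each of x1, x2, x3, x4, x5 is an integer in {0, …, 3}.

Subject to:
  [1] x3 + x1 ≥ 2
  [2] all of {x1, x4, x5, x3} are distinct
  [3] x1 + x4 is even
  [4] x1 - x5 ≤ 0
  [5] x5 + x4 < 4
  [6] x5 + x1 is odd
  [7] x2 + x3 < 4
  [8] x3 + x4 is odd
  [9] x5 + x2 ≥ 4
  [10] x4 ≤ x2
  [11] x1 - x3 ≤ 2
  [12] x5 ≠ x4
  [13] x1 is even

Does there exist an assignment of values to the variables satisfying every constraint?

Satisfiable

The assignment x1 = 2, x2 = 2, x3 = 1, x4 = 0, x5 = 3 works:
  constraint 1 holds since x3 + x1 = 3.
  constraint 4 holds since x1 - x5 = -1.
The rest check out directly.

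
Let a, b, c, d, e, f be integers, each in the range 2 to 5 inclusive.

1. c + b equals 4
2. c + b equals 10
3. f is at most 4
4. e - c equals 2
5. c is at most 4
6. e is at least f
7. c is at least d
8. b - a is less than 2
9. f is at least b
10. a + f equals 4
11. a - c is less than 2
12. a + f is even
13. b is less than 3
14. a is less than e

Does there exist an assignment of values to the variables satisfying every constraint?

From constraint 5: c ≤ 4. From constraints 3 and 9: b ≤ f ≤ 4. Hence c + b ≤ 8. But constraint 2 requires c + b = 10, and 10 > 8. Contradiction.

Unsatisfiable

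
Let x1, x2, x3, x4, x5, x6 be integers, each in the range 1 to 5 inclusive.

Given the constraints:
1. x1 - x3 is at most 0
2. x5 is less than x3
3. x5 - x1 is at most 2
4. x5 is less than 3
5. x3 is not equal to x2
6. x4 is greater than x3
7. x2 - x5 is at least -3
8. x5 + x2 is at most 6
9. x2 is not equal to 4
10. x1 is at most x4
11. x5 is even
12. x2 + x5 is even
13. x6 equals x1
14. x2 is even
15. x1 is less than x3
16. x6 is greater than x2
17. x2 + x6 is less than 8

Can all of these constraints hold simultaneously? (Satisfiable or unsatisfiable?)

The assignment x1 = 3, x2 = 2, x3 = 4, x4 = 5, x5 = 2, x6 = 3 works:
  constraint 1 holds since x1 - x3 = -1.
  constraint 3 holds since x5 - x1 = -1.
The rest check out directly.

Satisfiable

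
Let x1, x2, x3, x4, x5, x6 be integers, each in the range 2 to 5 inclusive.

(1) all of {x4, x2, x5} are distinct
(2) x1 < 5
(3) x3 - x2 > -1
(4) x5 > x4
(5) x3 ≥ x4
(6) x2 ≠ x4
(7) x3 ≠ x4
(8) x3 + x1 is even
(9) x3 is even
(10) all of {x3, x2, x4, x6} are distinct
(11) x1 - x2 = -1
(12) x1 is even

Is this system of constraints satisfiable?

Satisfiable

One satisfying assignment is x1 = 2, x2 = 3, x3 = 4, x4 = 2, x5 = 4, x6 = 5.
For the less obvious constraints — constraint 1: values 2, 3, 4 are distinct; constraint 3: x3 - x2 = 1; constraint 11: x1 - x2 = -1 — and the others hold by inspection.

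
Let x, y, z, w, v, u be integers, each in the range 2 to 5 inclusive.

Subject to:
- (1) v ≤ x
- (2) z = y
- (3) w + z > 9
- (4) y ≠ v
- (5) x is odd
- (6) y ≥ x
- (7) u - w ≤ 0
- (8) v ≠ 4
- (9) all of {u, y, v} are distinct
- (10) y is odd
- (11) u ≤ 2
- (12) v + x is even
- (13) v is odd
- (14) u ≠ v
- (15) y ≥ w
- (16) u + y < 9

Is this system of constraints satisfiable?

Satisfiable

Try x = 5, y = 5, z = 5, w = 5, v = 3, u = 2.
Check constraint 3: w + z = 10; constraint 7: u - w = -3; constraint 16: u + y = 7. The remaining constraints are straightforward to verify.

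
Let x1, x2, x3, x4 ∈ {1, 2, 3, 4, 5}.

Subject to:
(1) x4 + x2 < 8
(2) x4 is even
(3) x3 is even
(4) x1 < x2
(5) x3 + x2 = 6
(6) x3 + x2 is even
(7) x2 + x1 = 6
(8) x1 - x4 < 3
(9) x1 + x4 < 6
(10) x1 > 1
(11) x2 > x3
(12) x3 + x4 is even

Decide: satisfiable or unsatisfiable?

Satisfiable

One satisfying assignment is x1 = 2, x2 = 4, x3 = 2, x4 = 2.
For the less obvious constraints — constraint 1: x4 + x2 = 6; constraint 5: x3 + x2 = 6 — and the others hold by inspection.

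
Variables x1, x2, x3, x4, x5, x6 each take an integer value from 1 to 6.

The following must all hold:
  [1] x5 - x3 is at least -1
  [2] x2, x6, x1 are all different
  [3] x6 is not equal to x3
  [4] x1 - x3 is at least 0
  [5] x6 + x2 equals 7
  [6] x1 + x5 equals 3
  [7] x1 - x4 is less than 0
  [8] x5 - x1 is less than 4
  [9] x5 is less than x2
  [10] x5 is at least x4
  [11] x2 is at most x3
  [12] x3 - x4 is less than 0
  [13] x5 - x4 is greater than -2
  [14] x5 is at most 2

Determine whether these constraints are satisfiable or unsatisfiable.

Constraints 4, 7, 9, 10, and 11 give x2 ≤ x3, x3 ≤ x1, x1 < x4, x4 ≤ x5, x5 < x2. Chaining: x2 ≤ x3 ≤ x1 < x4 ≤ x5 < x2, which forces x2 < x2 — impossible.

Unsatisfiable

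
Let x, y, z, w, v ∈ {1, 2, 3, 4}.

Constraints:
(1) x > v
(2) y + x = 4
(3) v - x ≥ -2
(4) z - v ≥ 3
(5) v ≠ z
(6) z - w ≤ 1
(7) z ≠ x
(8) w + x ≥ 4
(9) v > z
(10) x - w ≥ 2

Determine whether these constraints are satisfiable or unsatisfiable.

Constraints 3, 4, 6, and 10 give v − x ≥ -2, x − w ≥ 2, w − z ≥ -1, z − v ≥ 3.
Adding all 4 inequalities: the left sides telescope to 0, and the right sides sum to (-2) + 2 + (-1) + 3 = 2. So 0 ≥ 2, which is false.

Unsatisfiable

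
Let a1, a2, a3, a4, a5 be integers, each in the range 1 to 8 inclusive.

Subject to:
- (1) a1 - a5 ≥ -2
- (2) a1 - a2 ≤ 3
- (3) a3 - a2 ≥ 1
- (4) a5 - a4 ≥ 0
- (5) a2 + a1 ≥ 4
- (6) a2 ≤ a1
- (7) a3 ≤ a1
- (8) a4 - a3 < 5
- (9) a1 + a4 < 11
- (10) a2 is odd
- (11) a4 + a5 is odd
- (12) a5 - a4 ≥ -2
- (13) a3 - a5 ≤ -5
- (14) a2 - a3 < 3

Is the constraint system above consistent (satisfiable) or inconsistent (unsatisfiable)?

Unsatisfiable

Constraints 1, 2, 3, and 13 give a5 − a3 ≥ 5, a3 − a2 ≥ 1, a2 − a1 ≥ -3, a1 − a5 ≥ -2.
Adding all 4 inequalities: the left sides telescope to 0, and the right sides sum to 5 + 1 + (-3) + (-2) = 1. So 0 ≥ 1, which is false.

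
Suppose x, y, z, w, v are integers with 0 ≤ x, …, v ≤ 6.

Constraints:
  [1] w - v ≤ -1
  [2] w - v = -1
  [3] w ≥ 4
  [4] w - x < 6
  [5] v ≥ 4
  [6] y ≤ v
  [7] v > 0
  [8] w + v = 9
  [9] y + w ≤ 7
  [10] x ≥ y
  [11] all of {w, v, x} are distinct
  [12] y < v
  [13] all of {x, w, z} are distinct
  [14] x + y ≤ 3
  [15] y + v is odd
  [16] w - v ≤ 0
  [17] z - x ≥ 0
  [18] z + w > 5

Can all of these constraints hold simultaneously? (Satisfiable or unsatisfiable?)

Satisfiable

One satisfying assignment is x = 1, y = 0, z = 2, w = 4, v = 5.
For the less obvious constraints — constraint 1: w - v = -1; constraint 2: w - v = -1; constraint 4: w - x = 3 — and the others hold by inspection.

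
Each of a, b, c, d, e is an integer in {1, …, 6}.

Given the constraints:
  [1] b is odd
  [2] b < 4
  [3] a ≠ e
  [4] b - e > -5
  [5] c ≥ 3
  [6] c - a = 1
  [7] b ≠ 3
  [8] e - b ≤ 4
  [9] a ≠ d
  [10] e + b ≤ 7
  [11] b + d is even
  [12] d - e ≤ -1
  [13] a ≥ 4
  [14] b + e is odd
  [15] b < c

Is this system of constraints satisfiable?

Take a = 5, b = 1, c = 6, d = 3, e = 4. Then constraint 4: b - e = -3; constraint 6: c - a = 1; constraint 8: e - b = 3, and every other listed constraint is also met.

Satisfiable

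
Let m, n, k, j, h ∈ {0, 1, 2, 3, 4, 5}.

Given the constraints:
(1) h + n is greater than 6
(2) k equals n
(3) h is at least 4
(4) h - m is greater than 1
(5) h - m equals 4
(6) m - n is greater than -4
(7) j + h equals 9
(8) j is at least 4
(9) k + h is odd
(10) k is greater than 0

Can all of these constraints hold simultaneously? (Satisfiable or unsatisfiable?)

Satisfiable

Try m = 1, n = 2, k = 2, j = 4, h = 5.
Check constraint 1: h + n = 7; constraint 4: h - m = 4. The remaining constraints are straightforward to verify.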